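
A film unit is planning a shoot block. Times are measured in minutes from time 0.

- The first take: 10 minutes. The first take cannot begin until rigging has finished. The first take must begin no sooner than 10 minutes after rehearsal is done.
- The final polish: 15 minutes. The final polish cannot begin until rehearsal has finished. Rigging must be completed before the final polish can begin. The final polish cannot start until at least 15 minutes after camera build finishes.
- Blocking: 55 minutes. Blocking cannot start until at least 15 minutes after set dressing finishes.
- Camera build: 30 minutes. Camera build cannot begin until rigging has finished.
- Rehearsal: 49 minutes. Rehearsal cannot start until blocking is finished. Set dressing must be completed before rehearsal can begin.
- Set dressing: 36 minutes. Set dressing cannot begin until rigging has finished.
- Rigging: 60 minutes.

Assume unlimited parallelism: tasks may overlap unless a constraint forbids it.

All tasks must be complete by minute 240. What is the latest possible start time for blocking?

116

Nothing follows the final polish; the deadline of minute 240 is its only limit. It must start by 240 − 15 = minute 225.
To finish by minute 240, the first take (duration 10) must start no later than minute 230.
Rehearsal must finish in time for the final polish (must start by minute 225); the first take (must start by minute 230, minus 10-minute gap → minute 220). The tightest is minute 220, so rehearsal must start by 220 − 49 = minute 171.
Blocking feeds into rehearsal (must start by minute 171); so blocking must finish by minute 171 and therefore start by minute 116.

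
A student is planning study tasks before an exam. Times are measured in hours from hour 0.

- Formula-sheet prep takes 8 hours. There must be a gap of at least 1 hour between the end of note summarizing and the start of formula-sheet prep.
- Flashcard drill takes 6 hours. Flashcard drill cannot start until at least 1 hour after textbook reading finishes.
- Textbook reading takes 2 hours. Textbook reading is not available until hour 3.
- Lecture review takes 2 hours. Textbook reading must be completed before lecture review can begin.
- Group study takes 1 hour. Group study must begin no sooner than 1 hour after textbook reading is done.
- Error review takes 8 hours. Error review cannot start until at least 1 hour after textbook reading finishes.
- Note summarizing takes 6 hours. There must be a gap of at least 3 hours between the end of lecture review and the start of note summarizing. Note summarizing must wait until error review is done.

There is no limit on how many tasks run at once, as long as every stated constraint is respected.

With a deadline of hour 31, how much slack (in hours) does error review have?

After its own release at hour 3, textbook reading can start at hour 3 and finishes at hour 5.
Error review waits on textbook reading (finishes hour 5, plus 1-hour gap → hour 6), so it starts at hour 6 and finishes at 6 + 8 = hour 14.

Working backward from the deadline:
Formula-sheet prep must finish by hour 31; it takes 8 hours, so it must start by 31 − 8 = hour 23.
Note summarizing must finish before formula-sheet prep (must start by hour 23, minus 1-hour gap → hour 22). With a 6-hour duration, note summarizing must start by 22 − 6 = hour 16.
Error review feeds into note summarizing (must start by hour 16); so error review must finish by hour 16 and therefore start by hour 8.
So error review can start as early as hour 6 and as late as hour 8, giving 8 − 6 = 2 hours of slack.

2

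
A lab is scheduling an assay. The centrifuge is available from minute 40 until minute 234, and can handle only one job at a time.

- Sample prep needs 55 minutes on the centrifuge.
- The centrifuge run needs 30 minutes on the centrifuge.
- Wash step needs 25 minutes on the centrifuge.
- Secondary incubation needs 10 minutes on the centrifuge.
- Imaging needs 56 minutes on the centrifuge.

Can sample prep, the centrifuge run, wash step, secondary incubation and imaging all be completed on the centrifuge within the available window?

The centrifuge window is 234 − 40 = 194 minutes.
Running back to back, the jobs need 55 + 30 + 25 + 10 + 56 = 176 minutes on the centrifuge.
Since 176 ≤ 194, they fit within the window.

Yes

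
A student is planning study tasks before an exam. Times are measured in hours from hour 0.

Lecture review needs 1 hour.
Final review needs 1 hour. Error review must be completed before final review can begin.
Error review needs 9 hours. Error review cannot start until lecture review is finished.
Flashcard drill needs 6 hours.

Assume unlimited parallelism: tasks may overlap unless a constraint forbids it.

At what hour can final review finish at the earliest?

11

Lecture review can start immediately at hour 0; it finishes at hour 1.
After lecture review (finishes hour 1), error review can start at hour 1 and finishes at hour 10.
Final review cannot begin until error review (finishes hour 10). It runs from hour 10 to 10 + 1 = hour 11.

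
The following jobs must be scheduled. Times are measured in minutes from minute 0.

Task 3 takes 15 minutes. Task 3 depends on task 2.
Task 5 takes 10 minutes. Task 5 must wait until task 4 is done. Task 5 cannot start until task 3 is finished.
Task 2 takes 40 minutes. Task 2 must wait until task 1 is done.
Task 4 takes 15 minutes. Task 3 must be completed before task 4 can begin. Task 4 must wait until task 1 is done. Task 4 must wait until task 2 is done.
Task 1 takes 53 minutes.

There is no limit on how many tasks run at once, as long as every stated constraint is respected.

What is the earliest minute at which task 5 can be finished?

Task 1 can start immediately at minute 0; it finishes at minute 53.
Task 2 waits on task 1 (finishes minute 53), so it starts at minute 53 and finishes at 53 + 40 = minute 93.
Task 3 waits on task 2 (finishes minute 93), so it starts at minute 93 and finishes at 93 + 15 = minute 108.
Task 4 has to wait for task 3 (finishes minute 108); task 1 (finishes minute 53); task 2 (finishes minute 93). The latest of these is minute 108, so task 4 runs minute 108 to 108 + 15 = minute 123.
Task 5 cannot start until task 4 (finishes minute 123); task 3 (finishes minute 108). The controlling bound is minute 123, so task 5 finishes at 123 + 10 = minute 133.

133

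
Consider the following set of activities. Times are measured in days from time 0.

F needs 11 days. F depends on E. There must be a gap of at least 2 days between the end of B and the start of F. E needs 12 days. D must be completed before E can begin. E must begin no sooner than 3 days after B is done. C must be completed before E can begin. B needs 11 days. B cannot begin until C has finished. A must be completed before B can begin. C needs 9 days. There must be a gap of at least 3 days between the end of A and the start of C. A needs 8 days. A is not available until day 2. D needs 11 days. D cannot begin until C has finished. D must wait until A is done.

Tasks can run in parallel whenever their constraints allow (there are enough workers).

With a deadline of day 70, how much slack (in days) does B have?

After its own release at day 2, A can start at day 2 and finishes at day 10.
After A (finishes day 10, plus 3-day gap → day 13), C can start at day 13 and finishes at day 22.
B cannot start until C (finishes day 22); A (finishes day 10). The controlling bound is day 22, so B finishes at 22 + 11 = day 33.

Working backward from the deadline:
To finish by day 70, F (duration 11) must start no later than day 59.
E must finish before F (must start by day 59). With a 12-day duration, E must start by 59 − 12 = day 47.
For B: E (must start by day 47, minus 3-day gap → day 44); F (must start by day 59, minus 2-day gap → day 57). The most restrictive is day 44; with an 11-day duration, B must start by day 33.
So B can start as early as day 22 and as late as day 33, giving 33 − 22 = 11 days of slack.

11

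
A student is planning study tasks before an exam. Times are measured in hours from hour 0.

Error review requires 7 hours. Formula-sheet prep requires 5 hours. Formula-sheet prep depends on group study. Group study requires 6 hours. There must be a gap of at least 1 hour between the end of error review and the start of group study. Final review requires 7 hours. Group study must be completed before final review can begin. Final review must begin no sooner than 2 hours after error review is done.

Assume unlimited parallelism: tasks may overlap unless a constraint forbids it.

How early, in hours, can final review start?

14

Error review has no prerequisites, so it starts at hour 0 and finishes at hour 7.
Group study waits on error review (finishes hour 7, plus 1-hour gap → hour 8), so it starts at hour 8 and finishes at 8 + 6 = hour 14.
Final review waits on group study (finishes hour 14); error review (finishes hour 7, plus 2-hour gap → hour 9). The latest of these is hour 14, which is the earliest final review can start.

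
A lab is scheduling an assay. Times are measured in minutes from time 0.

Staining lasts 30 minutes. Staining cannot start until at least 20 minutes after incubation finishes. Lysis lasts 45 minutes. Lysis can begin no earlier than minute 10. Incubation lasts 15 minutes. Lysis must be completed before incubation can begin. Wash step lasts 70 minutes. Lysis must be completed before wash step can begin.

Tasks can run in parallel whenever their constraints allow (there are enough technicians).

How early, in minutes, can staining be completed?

120

After its own release at minute 10, lysis can start at minute 10 and finishes at minute 55.
Incubation cannot begin until lysis (finishes minute 55). It runs from minute 55 to 55 + 15 = minute 70.
Staining cannot begin until incubation (finishes minute 70, plus 20-minute gap → minute 90). It runs from minute 90 to 90 + 30 = minute 120.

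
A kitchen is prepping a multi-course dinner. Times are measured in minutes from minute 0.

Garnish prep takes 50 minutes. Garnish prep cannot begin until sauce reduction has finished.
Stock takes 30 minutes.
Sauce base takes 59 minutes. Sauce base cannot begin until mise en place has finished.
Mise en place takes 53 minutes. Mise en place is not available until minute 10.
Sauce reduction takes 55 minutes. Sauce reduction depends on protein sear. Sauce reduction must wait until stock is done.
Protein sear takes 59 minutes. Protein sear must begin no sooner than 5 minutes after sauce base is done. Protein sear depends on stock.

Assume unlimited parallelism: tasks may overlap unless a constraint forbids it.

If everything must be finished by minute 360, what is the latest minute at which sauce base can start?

132

Nothing follows garnish prep; the deadline of minute 360 is its only limit. It must start by 360 − 50 = minute 310.
Sauce reduction feeds into garnish prep (must start by minute 310); so sauce reduction must finish by minute 310 and therefore start by minute 255.
Protein sear has to be done before sauce reduction (must start by minute 255). That means finishing by minute 255, i.e. starting by 255 − 59 = minute 196.
Sauce base feeds into protein sear (must start by minute 196, minus 5-minute gap → minute 191); so sauce base must finish by minute 191 and therefore start by minute 132.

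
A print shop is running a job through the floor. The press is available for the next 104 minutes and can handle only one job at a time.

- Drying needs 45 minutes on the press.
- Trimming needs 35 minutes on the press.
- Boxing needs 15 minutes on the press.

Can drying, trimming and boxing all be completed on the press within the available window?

Running back to back, the jobs need 45 + 35 + 15 = 95 minutes on the press.
Since 95 ≤ 104, they fit within the window.

Yes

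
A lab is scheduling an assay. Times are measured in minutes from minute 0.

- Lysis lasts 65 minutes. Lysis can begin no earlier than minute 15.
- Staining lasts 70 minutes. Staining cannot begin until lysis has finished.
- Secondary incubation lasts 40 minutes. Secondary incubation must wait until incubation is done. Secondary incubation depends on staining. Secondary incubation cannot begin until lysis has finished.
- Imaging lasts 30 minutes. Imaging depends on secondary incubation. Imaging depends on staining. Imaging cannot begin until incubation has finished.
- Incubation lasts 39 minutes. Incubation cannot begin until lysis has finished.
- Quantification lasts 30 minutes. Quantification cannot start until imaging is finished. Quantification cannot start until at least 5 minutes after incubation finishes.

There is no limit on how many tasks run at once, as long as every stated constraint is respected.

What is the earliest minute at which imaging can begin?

190

Lysis waits on its own release at minute 15, so it starts at minute 15 and finishes at 15 + 65 = minute 80.
Staining cannot begin until lysis (finishes minute 80). It runs from minute 80 to 80 + 70 = minute 150.
After lysis (finishes minute 80), incubation can start at minute 80 and finishes at minute 119.
Secondary incubation needs all of incubation (finishes minute 119); staining (finishes minute 150); lysis (finishes minute 80). That puts its earliest start at minute 150; it finishes at 150 + 40 = minute 190.
Imaging waits on secondary incubation (finishes minute 190); staining (finishes minute 150); incubation (finishes minute 119). The latest of these is minute 190, which is the earliest imaging can start.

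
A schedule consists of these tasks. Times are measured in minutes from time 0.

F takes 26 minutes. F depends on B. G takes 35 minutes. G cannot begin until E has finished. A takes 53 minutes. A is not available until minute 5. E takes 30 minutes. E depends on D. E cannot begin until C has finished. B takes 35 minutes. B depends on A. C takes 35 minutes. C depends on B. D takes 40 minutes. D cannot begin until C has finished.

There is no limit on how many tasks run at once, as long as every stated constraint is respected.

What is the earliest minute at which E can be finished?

198

A cannot begin until its own release at minute 5. It runs from minute 5 to 5 + 53 = minute 58.
B waits on A (finishes minute 58), so it starts at minute 58 and finishes at 58 + 35 = minute 93.
C waits on B (finishes minute 93), so it starts at minute 93 and finishes at 93 + 35 = minute 128.
After C (finishes minute 128), D can start at minute 128 and finishes at minute 168.
E needs all of D (finishes minute 168); C (finishes minute 128). That puts its earliest start at minute 168; it finishes at 168 + 30 = minute 198.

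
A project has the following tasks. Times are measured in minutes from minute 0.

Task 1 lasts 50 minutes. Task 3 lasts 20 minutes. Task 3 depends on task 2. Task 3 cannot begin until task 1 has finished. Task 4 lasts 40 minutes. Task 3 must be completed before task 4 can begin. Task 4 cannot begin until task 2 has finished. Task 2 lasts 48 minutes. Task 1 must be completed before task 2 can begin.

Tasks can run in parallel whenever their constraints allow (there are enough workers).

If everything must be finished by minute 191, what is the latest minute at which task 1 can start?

33

Task 4 has no dependents, so it just needs to finish by minute 191. Starting by 191 − 40 = minute 151 achieves that.
Task 3 must finish before task 4 (must start by minute 151). With a 20-minute duration, task 3 must start by 151 − 20 = minute 131.
Task 2 feeds task 3 (must start by minute 131); task 4 (must start by minute 151). Taking the minimum, task 2 must finish by minute 131 and start by 131 − 48 = minute 83.
For task 1: task 2 (must start by minute 83); task 3 (must start by minute 131). The most restrictive is minute 83; with a 50-minute duration, task 1 must start by minute 33.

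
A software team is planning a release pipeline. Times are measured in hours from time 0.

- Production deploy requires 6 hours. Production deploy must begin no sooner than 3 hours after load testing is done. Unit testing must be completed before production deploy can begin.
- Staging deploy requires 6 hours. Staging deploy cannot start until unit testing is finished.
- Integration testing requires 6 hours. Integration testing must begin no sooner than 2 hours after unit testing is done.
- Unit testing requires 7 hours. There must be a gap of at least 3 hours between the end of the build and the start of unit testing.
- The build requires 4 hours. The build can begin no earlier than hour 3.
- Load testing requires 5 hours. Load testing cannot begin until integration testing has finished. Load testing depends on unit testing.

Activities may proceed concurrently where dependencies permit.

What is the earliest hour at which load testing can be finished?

30

The build waits on its own release at hour 3, so it starts at hour 3 and finishes at 3 + 4 = hour 7.
Unit testing cannot begin until the build (finishes hour 7, plus 3-hour gap → hour 10). It runs from hour 10 to 10 + 7 = hour 17.
After unit testing (finishes hour 17, plus 2-hour gap → hour 19), integration testing can start at hour 19 and finishes at hour 25.
Load testing has to wait for integration testing (finishes hour 25); unit testing (finishes hour 17). The latest of these is hour 25, so load testing runs hour 25 to 25 + 5 = hour 30.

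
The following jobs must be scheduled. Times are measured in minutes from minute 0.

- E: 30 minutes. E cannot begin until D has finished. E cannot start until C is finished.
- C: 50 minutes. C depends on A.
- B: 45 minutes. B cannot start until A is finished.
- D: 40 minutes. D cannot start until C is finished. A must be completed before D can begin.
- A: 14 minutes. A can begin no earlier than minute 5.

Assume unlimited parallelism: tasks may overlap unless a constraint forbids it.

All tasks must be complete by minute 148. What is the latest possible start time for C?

To finish by minute 148, E (duration 30) must start no later than minute 118.
D has to be done before E (must start by minute 118). That means finishing by minute 118, i.e. starting by 118 − 40 = minute 78.
C must finish in time for D (must start by minute 78); E (must start by minute 118). The tightest is minute 78, so C must start by 78 − 50 = minute 28.

28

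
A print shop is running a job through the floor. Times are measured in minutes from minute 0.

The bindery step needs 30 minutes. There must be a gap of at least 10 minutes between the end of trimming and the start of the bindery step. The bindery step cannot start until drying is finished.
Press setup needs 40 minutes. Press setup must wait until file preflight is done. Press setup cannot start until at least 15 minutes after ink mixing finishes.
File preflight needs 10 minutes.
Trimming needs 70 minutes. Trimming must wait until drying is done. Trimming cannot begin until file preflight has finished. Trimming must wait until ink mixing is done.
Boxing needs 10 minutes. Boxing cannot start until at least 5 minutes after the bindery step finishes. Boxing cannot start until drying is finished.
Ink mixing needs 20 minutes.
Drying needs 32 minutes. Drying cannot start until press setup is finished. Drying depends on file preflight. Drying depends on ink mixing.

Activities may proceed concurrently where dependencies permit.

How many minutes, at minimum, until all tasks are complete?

232

Ink mixing has no prerequisites, so it starts at minute 0 and finishes at minute 20.
File preflight can start immediately at minute 0; it finishes at minute 10.
Press setup has to wait for file preflight (finishes minute 10); ink mixing (finishes minute 20, plus 15-minute gap → minute 35). The latest of these is minute 35, so press setup runs minute 35 to 35 + 40 = minute 75.
Drying cannot start until press setup (finishes minute 75); file preflight (finishes minute 10); ink mixing (finishes minute 20). The controlling bound is minute 75, so drying finishes at 75 + 32 = minute 107.
Trimming needs all of drying (finishes minute 107); file preflight (finishes minute 10); ink mixing (finishes minute 20). That puts its earliest start at minute 107; it finishes at 107 + 70 = minute 177.
The bindery step cannot start until trimming (finishes minute 177, plus 10-minute gap → minute 187); drying (finishes minute 107). The controlling bound is minute 187, so the bindery step finishes at 187 + 30 = minute 217.
For boxing: the bindery step (finishes minute 217, plus 5-minute gap → minute 222); drying (finishes minute 107). Taking the maximum gives a start of minute 222, and it finishes at 222 + 10 = minute 232.
All tasks are finished once the last one completes. Finish times: File preflight at 10, Ink mixing at 20, Press setup at 75, Drying at 107, Trimming at 177, The bindery step at 217, Boxing at 232. The latest is minute 232.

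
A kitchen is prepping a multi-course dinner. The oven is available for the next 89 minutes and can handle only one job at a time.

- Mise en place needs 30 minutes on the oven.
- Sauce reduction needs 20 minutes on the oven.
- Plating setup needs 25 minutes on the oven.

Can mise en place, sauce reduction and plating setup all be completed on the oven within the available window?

Yes

Running back to back, the jobs need 30 + 20 + 25 = 75 minutes on the oven.
Since 75 ≤ 89, they fit within the window.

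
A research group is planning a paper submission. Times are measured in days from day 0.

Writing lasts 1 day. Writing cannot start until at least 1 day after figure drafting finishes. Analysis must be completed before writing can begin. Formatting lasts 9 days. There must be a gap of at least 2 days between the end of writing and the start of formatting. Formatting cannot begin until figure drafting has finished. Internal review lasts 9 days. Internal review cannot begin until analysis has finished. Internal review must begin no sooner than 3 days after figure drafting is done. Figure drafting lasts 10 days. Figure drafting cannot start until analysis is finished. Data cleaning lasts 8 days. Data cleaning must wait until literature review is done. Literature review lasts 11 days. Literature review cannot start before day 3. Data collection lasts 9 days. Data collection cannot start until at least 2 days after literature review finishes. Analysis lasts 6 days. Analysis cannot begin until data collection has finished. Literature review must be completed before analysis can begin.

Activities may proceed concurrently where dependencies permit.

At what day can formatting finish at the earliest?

54

After its own release at day 3, literature review can start at day 3 and finishes at day 14.
Data collection cannot begin until literature review (finishes day 14, plus 2-day gap → day 16). It runs from day 16 to 16 + 9 = day 25.
Analysis cannot start until data collection (finishes day 25); literature review (finishes day 14). The controlling bound is day 25, so analysis finishes at 25 + 6 = day 31.
Figure drafting waits on analysis (finishes day 31), so it starts at day 31 and finishes at 31 + 10 = day 41.
Writing has to wait for figure drafting (finishes day 41, plus 1-day gap → day 42); analysis (finishes day 31). The latest of these is day 42, so writing runs day 42 to 42 + 1 = day 43.
Formatting has to wait for writing (finishes day 43, plus 2-day gap → day 45); figure drafting (finishes day 41). The latest of these is day 45, so formatting runs day 45 to 45 + 9 = day 54.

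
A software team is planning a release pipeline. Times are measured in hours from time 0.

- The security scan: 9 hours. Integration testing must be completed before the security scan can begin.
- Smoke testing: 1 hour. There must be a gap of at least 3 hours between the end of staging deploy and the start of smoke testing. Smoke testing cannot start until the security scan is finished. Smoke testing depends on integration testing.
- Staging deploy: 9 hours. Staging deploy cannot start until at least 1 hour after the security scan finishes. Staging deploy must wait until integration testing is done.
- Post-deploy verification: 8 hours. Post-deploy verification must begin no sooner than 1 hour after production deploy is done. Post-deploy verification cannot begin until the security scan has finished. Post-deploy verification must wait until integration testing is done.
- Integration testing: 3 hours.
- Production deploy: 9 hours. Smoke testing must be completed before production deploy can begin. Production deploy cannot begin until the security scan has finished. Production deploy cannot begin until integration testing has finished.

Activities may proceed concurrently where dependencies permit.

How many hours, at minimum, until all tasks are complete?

Integration testing has no prerequisites, so it starts at hour 0 and finishes at hour 3.
The security scan waits on integration testing (finishes hour 3), so it starts at hour 3 and finishes at 3 + 9 = hour 12.
Staging deploy has to wait for the security scan (finishes hour 12, plus 1-hour gap → hour 13); integration testing (finishes hour 3). The latest of these is hour 13, so staging deploy runs hour 13 to 13 + 9 = hour 22.
Smoke testing has to wait for staging deploy (finishes hour 22, plus 3-hour gap → hour 25); the security scan (finishes hour 12); integration testing (finishes hour 3). The latest of these is hour 25, so smoke testing runs hour 25 to 25 + 1 = hour 26.
For production deploy: smoke testing (finishes hour 26); the security scan (finishes hour 12); integration testing (finishes hour 3). Taking the maximum gives a start of hour 26, and it finishes at 26 + 9 = hour 35.
Post-deploy verification cannot start until production deploy (finishes hour 35, plus 1-hour gap → hour 36); the security scan (finishes hour 12); integration testing (finishes hour 3). The controlling bound is hour 36, so post-deploy verification finishes at 36 + 8 = hour 44.
All tasks are finished once the last one completes. Finish times: Integration testing at 3, The security scan at 12, Staging deploy at 22, Smoke testing at 26, Production deploy at 35, Post-deploy verification at 44. The latest is hour 44.

44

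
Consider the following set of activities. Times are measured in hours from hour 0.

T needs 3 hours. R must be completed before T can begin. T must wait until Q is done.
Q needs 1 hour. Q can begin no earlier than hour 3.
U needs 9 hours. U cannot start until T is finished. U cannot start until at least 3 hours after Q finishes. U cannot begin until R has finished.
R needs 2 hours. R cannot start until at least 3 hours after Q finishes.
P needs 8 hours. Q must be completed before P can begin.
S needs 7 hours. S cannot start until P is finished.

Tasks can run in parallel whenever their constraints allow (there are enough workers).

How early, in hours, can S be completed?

19

After its own release at hour 3, Q can start at hour 3 and finishes at hour 4.
P waits on Q (finishes hour 4), so it starts at hour 4 and finishes at 4 + 8 = hour 12.
After P (finishes hour 12), S can start at hour 12 and finishes at hour 19.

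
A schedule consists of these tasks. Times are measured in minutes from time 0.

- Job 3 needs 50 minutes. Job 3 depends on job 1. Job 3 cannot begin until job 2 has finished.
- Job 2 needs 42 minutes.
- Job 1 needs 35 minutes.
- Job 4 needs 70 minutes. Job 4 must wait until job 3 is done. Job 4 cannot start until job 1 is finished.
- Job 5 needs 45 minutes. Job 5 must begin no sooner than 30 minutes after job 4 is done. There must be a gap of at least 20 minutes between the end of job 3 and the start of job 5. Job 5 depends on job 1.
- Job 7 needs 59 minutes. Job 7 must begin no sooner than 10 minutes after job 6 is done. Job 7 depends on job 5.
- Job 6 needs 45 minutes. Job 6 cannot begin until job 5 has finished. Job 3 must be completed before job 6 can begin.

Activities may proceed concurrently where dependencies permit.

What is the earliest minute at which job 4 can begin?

Nothing blocks job 2, so it runs from minute 0 to minute 42.
Job 1 has no prerequisites, so it starts at minute 0 and finishes at minute 35.
Job 3 cannot start until job 1 (finishes minute 35); job 2 (finishes minute 42). The controlling bound is minute 42, so job 3 finishes at 42 + 50 = minute 92.
Job 4 waits on job 3 (finishes minute 92); job 1 (finishes minute 35). The latest of these is minute 92, which is the earliest job 4 can start.

92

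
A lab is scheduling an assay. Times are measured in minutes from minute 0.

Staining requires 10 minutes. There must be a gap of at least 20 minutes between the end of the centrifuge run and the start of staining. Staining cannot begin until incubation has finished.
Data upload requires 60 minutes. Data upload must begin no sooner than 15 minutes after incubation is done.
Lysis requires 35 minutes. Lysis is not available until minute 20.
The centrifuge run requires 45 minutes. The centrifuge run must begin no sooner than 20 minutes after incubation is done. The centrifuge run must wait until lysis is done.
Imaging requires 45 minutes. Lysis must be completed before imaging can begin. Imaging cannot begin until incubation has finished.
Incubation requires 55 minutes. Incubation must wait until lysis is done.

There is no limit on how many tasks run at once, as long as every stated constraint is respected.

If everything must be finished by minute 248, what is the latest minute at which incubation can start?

98

Nothing follows staining; the deadline of minute 248 is its only limit. It must start by 248 − 10 = minute 238.
The centrifuge run has to be done before staining (must start by minute 238, minus 20-minute gap → minute 218). That means finishing by minute 218, i.e. starting by 218 − 45 = minute 173.
Imaging has no dependents, so it just needs to finish by minute 248. Starting by 248 − 45 = minute 203 achieves that.
Nothing follows data upload; the deadline of minute 248 is its only limit. It must start by 248 − 60 = minute 188.
Incubation must finish in time for the centrifuge run (must start by minute 173, minus 20-minute gap → minute 153); staining (must start by minute 238); imaging (must start by minute 203); data upload (must start by minute 188, minus 15-minute gap → minute 173). The tightest is minute 153, so incubation must start by 153 − 55 = minute 98.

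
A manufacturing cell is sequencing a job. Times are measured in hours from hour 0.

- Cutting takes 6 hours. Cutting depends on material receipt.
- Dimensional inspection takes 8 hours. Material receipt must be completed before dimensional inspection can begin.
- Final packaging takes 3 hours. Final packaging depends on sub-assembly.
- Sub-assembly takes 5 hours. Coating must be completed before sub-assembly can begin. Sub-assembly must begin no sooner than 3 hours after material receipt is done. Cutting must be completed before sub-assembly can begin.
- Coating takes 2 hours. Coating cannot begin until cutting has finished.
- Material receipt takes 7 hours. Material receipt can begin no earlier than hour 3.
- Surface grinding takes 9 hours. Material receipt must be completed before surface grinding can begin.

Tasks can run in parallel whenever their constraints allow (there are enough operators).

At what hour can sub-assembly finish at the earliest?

After its own release at hour 3, material receipt can start at hour 3 and finishes at hour 10.
Cutting cannot begin until material receipt (finishes hour 10). It runs from hour 10 to 10 + 6 = hour 16.
Coating cannot begin until cutting (finishes hour 16). It runs from hour 16 to 16 + 2 = hour 18.
Sub-assembly needs all of coating (finishes hour 18); material receipt (finishes hour 10, plus 3-hour gap → hour 13); cutting (finishes hour 16). That puts its earliest start at hour 18; it finishes at 18 + 5 = hour 23.

23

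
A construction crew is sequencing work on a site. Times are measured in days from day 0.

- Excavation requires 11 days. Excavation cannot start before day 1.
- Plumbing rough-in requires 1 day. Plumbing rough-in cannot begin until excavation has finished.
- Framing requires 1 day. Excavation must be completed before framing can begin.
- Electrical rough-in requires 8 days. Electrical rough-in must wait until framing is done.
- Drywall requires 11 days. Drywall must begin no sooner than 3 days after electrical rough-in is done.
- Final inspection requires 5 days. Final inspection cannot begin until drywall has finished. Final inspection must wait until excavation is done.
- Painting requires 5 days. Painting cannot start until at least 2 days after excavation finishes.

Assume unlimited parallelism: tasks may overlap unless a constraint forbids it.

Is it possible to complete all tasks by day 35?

No

Excavation waits on its own release at day 1, so it starts at day 1 and finishes at 1 + 11 = day 12.
Painting waits on excavation (finishes day 12, plus 2-day gap → day 14), so it starts at day 14 and finishes at 14 + 5 = day 19.
Plumbing rough-in cannot begin until excavation (finishes day 12). It runs from day 12 to 12 + 1 = day 13.
After excavation (finishes day 12), framing can start at day 12 and finishes at day 13.
Electrical rough-in cannot begin until framing (finishes day 13). It runs from day 13 to 13 + 8 = day 21.
After electrical rough-in (finishes day 21, plus 3-day gap → day 24), drywall can start at day 24 and finishes at day 35.
Final inspection needs all of drywall (finishes day 35); excavation (finishes day 12). That puts its earliest start at day 35; it finishes at 35 + 5 = day 40.
The earliest everything can be done is day 40, which is after the deadline of 35, so it is not possible.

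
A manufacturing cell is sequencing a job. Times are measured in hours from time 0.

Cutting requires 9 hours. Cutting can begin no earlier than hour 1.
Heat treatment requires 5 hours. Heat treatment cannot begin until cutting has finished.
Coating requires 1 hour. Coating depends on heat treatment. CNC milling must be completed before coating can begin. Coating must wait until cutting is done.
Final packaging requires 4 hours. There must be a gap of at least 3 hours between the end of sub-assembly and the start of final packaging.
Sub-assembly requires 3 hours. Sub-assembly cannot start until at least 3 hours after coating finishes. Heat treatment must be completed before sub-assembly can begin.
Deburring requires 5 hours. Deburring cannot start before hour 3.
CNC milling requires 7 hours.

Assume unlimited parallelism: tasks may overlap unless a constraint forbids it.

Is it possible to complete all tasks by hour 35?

Nothing blocks CNC milling, so it runs from hour 0 to hour 7.
After its own release at hour 3, deburring can start at hour 3 and finishes at hour 8.
Cutting cannot begin until its own release at hour 1. It runs from hour 1 to 1 + 9 = hour 10.
Heat treatment cannot begin until cutting (finishes hour 10). It runs from hour 10 to 10 + 5 = hour 15.
Coating has to wait for heat treatment (finishes hour 15); CNC milling (finishes hour 7); cutting (finishes hour 10). The latest of these is hour 15, so coating runs hour 15 to 15 + 1 = hour 16.
Sub-assembly has to wait for coating (finishes hour 16, plus 3-hour gap → hour 19); heat treatment (finishes hour 15). The latest of these is hour 19, so sub-assembly runs hour 19 to 19 + 3 = hour 22.
After sub-assembly (finishes hour 22, plus 3-hour gap → hour 25), final packaging can start at hour 25 and finishes at hour 29.
Every task is finished by hour 29, which is no later than the deadline of 35, so the schedule is feasible.

Yes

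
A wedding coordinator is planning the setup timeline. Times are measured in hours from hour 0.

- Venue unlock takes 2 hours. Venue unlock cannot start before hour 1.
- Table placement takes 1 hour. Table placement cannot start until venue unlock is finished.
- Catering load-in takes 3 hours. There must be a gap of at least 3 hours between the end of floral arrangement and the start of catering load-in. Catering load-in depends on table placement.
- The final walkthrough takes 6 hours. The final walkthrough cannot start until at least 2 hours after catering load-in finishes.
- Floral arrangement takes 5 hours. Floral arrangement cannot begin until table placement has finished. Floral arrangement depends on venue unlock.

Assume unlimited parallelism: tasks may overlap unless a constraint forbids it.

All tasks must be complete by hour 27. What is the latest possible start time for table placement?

The final walkthrough must finish by hour 27; it takes 6 hours, so it must start by 27 − 6 = hour 21.
Catering load-in has to be done before the final walkthrough (must start by hour 21, minus 2-hour gap → hour 19). That means finishing by hour 19, i.e. starting by 19 − 3 = hour 16.
Since catering load-in (must start by hour 16, minus 3-hour gap → hour 13) depends on it, floral arrangement must finish by hour 13. Backing off its 5-hour duration gives a latest start of hour 8.
Table placement feeds floral arrangement (must start by hour 8); catering load-in (must start by hour 16). Taking the minimum, table placement must finish by hour 8 and start by 8 − 1 = hour 7.

7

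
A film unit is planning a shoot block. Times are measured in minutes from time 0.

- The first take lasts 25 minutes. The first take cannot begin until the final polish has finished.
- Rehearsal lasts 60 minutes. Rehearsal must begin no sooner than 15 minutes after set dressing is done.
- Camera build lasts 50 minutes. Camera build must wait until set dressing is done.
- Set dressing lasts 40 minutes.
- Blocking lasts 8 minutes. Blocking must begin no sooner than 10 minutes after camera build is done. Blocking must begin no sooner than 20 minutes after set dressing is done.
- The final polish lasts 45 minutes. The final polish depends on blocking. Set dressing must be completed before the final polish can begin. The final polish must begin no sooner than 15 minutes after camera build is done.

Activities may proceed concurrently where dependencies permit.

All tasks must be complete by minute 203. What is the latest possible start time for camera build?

To finish by minute 203, the first take (duration 25) must start no later than minute 178.
The final polish has to be done before the first take (must start by minute 178). That means finishing by minute 178, i.e. starting by 178 − 45 = minute 133.
Blocking must finish before the final polish (must start by minute 133). With an 8-minute duration, blocking must start by 133 − 8 = minute 125.
Camera build must finish in time for blocking (must start by minute 125, minus 10-minute gap → minute 115); the final polish (must start by minute 133, minus 15-minute gap → minute 118). The tightest is minute 115, so camera build must start by 115 − 50 = minute 65.

65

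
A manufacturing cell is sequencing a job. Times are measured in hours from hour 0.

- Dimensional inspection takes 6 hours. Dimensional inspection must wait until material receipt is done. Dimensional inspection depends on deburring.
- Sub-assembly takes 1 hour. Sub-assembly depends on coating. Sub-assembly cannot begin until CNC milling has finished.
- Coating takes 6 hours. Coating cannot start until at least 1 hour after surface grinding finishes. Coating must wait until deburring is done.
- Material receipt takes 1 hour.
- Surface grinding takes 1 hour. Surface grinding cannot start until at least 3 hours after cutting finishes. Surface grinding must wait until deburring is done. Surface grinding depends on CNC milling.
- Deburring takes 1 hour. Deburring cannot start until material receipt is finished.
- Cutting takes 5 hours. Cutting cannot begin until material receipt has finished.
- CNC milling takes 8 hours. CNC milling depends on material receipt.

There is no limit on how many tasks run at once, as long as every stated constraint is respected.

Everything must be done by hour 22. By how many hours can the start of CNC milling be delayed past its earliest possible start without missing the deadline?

4

Material receipt has no prerequisites, so it starts at hour 0 and finishes at hour 1.
After material receipt (finishes hour 1), CNC milling can start at hour 1 and finishes at hour 9.

Working backward from the deadline:
Nothing follows sub-assembly; the deadline of hour 22 is its only limit. It must start by 22 − 1 = hour 21.
Coating feeds into sub-assembly (must start by hour 21); so coating must finish by hour 21 and therefore start by hour 15.
Surface grinding must finish before coating (must start by hour 15, minus 1-hour gap → hour 14). With a 1-hour duration, surface grinding must start by 14 − 1 = hour 13.
For CNC milling: surface grinding (must start by hour 13); sub-assembly (must start by hour 21). The most restrictive is hour 13; with an 8-hour duration, CNC milling must start by hour 5.
So CNC milling can start as early as hour 1 and as late as hour 5, giving 5 − 1 = 4 hours of slack.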